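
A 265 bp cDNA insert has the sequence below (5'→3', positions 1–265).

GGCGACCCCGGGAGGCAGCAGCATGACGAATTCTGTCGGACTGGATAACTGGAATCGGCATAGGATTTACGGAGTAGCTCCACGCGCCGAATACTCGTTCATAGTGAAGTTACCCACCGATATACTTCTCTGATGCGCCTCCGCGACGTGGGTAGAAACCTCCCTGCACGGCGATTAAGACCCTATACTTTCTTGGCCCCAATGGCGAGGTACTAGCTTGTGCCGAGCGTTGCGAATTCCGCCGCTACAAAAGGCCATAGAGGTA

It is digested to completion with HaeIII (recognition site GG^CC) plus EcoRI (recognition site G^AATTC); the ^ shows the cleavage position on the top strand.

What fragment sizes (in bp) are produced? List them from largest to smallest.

HaeIII sites (GGCC) start at positions 195, 253.
HaeIII cuts after base 2 of each site, so after positions 196, 254.
EcoRI sites (GAATTC) start at positions 28, 234.
EcoRI cuts after the first base of each site, so after positions 28, 234.
Combined cut positions: 28, 196, 234, 254.
Linear molecule, 4 cuts → 5 fragments:
  1–28 → 28 bp
  29–196 → 168 bp
  197–234 → 38 bp
  235–254 → 20 bp
  255–265 → 11 bp
Sorted largest to smallest: 168, 38, 28, 20, 11 bp.

168, 38, 28, 20, 11 bp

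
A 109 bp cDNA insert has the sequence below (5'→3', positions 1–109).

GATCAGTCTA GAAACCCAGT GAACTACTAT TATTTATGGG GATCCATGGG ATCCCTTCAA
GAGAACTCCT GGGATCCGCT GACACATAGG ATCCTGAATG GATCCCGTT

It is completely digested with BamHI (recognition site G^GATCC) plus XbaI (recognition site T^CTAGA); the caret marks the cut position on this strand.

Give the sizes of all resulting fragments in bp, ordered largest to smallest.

33, 23, 17, 11, 9, 9, 7 bp

BamHI sites (GGATCC) start at positions 40, 49, 72, 89, 100.
BamHI cuts after the first base of each site, so after positions 40, 49, 72, 89, 100.
The XbaI site (TCTAGA) starts at position 7.
XbaI cuts after the first base of each site, so after position 7.
Combined cut positions: 7, 40, 49, 72, 89, 100.
Linear molecule, 6 cuts → 7 fragments:
  1–7 → 7 bp
  8–40 → 33 bp
  41–49 → 9 bp
  50–72 → 23 bp
  73–89 → 17 bp
  90–100 → 11 bp
  101–109 → 9 bp
Sorted largest to smallest: 33, 23, 17, 11, 9, 9, 7 bp.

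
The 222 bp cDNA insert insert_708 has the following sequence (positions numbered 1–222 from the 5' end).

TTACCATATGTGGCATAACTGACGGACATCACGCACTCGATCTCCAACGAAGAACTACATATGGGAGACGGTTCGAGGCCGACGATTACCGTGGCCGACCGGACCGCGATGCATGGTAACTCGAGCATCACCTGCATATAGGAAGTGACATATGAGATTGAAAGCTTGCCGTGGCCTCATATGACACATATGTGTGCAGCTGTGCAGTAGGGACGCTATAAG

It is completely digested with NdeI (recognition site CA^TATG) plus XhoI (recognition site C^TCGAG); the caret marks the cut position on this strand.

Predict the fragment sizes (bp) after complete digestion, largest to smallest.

NdeI sites (CATATG) start at positions 5, 58, 149, 178, 187.
NdeI cuts after base 2 of each site, so after positions 6, 59, 150, 179, 188.
The XhoI site (CTCGAG) starts at position 120.
XhoI cuts after the first base of each site, so after position 120.
Combined cut positions: 6, 59, 120, 150, 179, 188.
Linear molecule, 6 cuts → 7 fragments:
  1–6 → 6 bp
  7–59 → 53 bp
  60–120 → 61 bp
  121–150 → 30 bp
  151–179 → 29 bp
  180–188 → 9 bp
  189–222 → 34 bp
Sorted largest to smallest: 61, 53, 34, 30, 29, 9, 6 bp.

61, 53, 34, 30, 29, 9, 6 bp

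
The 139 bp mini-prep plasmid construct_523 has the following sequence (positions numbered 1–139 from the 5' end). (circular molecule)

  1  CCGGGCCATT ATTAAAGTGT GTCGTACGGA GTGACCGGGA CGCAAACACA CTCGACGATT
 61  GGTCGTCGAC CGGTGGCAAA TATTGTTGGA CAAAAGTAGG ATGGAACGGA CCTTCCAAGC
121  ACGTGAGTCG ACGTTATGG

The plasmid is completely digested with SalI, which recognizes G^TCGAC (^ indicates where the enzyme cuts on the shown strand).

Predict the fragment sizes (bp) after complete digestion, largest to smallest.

SalI sites (GTCGAC) start at positions 65, 127.
SalI cuts after the first base of each site, so after positions 65, 127.
Circular molecule, 2 cuts → 2 fragments:
  66–127 → 62 bp
  128–139 then 1–65 → 12 + 65 = 77 bp
Sorted largest to smallest: 77, 62 bp.

77, 62 bp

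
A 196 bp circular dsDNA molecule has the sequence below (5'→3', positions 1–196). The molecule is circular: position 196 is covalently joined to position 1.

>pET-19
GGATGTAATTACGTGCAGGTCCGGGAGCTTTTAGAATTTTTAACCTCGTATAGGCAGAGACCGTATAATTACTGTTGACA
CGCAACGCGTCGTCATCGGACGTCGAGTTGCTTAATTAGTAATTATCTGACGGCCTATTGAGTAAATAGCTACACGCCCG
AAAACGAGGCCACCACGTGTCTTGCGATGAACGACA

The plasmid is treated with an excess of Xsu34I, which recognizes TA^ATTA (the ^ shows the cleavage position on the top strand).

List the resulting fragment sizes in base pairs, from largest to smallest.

Xsu34I sites (TAATTA) start at positions 6, 66, 113, 120.
Xsu34I cuts after base 2 of each site, so after positions 7, 67, 114, 121.
Circular molecule, 4 cuts → 4 fragments:
  8–67 → 60 bp
  68–114 → 47 bp
  115–121 → 7 bp
  122–196 then 1–7 → 75 + 7 = 82 bp
Sorted largest to smallest: 82, 60, 47, 7 bp.

82, 60, 47, 7 bp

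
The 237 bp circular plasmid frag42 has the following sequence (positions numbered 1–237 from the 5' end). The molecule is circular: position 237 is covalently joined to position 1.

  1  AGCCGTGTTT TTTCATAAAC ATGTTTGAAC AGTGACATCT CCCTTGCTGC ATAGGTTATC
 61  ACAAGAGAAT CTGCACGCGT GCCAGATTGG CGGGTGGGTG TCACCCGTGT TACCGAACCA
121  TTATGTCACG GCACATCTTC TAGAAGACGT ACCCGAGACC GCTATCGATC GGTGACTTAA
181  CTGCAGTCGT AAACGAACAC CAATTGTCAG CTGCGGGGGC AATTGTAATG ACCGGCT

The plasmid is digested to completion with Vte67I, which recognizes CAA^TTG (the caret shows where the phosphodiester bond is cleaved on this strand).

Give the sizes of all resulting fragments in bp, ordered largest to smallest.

Vte67I sites (CAATTG) start at positions 201, 220.
Vte67I cuts after base 3 of each site, so after positions 203, 222.
Circular molecule, 2 cuts → 2 fragments:
  204–222 → 19 bp
  223–237 then 1–203 → 15 + 203 = 218 bp
Sorted largest to smallest: 218, 19 bp.

218, 19 bp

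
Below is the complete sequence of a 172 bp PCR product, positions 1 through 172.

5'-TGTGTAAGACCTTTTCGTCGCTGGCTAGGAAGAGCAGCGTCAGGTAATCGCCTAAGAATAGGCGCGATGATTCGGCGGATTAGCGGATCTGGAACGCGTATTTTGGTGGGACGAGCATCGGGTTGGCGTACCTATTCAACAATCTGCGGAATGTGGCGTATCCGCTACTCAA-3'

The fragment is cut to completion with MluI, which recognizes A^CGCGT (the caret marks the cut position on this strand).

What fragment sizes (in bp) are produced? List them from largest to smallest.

94, 78 bp

The MluI site (ACGCGT) starts at position 94.
MluI cuts after the first base of each site, so after position 94.
Linear molecule, 1 cut → 2 fragments:
  1–94 → 94 bp
  95–172 → 78 bp
Sorted largest to smallest: 94, 78 bp.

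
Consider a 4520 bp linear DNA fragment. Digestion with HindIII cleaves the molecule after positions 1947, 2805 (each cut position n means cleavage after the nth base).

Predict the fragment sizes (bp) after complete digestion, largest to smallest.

1947, 1715, 858 bp

Linear molecule, 2 cuts → 3 fragments:
  1947 − 0 = 1947 bp
  2805 − 1947 = 858 bp
  4520 − 2805 = 1715 bp
Sorted largest to smallest: 1947, 1715, 858 bp.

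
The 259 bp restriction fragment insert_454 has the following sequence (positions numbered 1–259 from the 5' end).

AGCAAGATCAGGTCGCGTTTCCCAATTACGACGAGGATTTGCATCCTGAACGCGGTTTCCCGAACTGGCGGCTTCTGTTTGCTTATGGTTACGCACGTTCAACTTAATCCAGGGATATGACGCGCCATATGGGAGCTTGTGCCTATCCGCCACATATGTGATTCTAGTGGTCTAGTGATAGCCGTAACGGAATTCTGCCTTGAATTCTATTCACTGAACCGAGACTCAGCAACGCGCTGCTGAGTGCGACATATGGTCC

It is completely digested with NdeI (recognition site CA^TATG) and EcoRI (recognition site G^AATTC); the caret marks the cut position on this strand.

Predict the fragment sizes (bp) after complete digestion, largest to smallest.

127, 49, 36, 27, 12, 8 bp

NdeI sites (CATATG) start at positions 126, 153, 250.
NdeI cuts after base 2 of each site, so after positions 127, 154, 251.
EcoRI sites (GAATTC) start at positions 190, 202.
EcoRI cuts after the first base of each site, so after positions 190, 202.
Combined cut positions: 127, 154, 190, 202, 251.
Linear molecule, 5 cuts → 6 fragments:
  1–127 → 127 bp
  128–154 → 27 bp
  155–190 → 36 bp
  191–202 → 12 bp
  203–251 → 49 bp
  252–259 → 8 bp
Sorted largest to smallest: 127, 49, 36, 27, 12, 8 bp.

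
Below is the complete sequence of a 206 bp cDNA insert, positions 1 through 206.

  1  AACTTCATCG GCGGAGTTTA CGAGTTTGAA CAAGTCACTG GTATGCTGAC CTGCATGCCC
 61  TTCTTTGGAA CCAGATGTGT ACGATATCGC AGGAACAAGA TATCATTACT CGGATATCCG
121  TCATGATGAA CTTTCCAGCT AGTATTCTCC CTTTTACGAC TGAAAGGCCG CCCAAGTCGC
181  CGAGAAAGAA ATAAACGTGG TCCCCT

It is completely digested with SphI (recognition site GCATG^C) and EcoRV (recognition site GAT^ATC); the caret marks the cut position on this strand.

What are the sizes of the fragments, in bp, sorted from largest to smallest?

The SphI site (GCATGC) starts at position 53.
SphI cuts after base 5 of each site (before the last base), so after position 57.
EcoRV sites (GATATC) start at positions 83, 99, 113.
EcoRV cuts after base 3 of each site, so after positions 85, 101, 115.
Combined cut positions: 57, 85, 101, 115.
Linear molecule, 4 cuts → 5 fragments:
  1–57 → 57 bp
  58–85 → 28 bp
  86–101 → 16 bp
  102–115 → 14 bp
  116–206 → 91 bp
Sorted largest to smallest: 91, 57, 28, 16, 14 bp.

91, 57, 28, 16, 14 bp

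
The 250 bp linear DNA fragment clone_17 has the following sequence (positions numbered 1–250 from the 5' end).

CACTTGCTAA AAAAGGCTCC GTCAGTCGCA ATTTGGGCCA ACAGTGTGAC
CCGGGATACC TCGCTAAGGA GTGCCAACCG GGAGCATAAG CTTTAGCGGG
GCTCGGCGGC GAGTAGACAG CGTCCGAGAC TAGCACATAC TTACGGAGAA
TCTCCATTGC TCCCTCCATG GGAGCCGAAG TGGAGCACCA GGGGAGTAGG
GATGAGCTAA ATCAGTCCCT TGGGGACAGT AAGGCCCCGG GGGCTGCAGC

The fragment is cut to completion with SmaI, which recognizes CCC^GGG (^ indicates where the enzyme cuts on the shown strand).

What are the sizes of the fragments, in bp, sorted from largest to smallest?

186, 52, 12 bp

SmaI sites (CCCGGG) start at positions 50, 236.
SmaI cuts after base 3 of each site, so after positions 52, 238.
Linear molecule, 2 cuts → 3 fragments:
  1–52 → 52 bp
  53–238 → 186 bp
  239–250 → 12 bp
Sorted largest to smallest: 186, 52, 12 bp.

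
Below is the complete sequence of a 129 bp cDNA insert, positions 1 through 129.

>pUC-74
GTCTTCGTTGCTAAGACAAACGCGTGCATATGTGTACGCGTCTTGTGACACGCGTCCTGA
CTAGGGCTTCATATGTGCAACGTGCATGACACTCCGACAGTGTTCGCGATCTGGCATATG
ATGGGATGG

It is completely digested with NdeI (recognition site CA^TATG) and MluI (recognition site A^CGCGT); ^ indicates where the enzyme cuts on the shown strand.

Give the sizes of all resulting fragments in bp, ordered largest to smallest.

45, 21, 20, 14, 13, 8, 8 bp

NdeI sites (CATATG) start at positions 27, 70, 115.
NdeI cuts after base 2 of each site, so after positions 28, 71, 116.
MluI sites (ACGCGT) start at positions 20, 36, 50.
MluI cuts after the first base of each site, so after positions 20, 36, 50.
Combined cut positions: 20, 28, 36, 50, 71, 116.
Linear molecule, 6 cuts → 7 fragments:
  1–20 → 20 bp
  21–28 → 8 bp
  29–36 → 8 bp
  37–50 → 14 bp
  51–71 → 21 bp
  72–116 → 45 bp
  117–129 → 13 bp
Sorted largest to smallest: 45, 21, 20, 14, 13, 8, 8 bp.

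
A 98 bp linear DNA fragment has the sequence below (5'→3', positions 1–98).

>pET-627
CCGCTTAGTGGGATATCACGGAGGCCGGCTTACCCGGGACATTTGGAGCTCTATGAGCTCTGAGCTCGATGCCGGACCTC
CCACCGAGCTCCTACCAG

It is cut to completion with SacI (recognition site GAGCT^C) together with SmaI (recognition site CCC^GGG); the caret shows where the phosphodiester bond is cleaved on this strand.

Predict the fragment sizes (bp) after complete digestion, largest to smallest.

35, 24, 15, 9, 8, 7 bp

SacI sites (GAGCTC) start at positions 46, 55, 62, 86.
SacI cuts after base 5 of each site (before the last base), so after positions 50, 59, 66, 90.
The SmaI site (CCCGGG) starts at position 33.
SmaI cuts after base 3 of each site, so after position 35.
Combined cut positions: 35, 50, 59, 66, 90.
Linear molecule, 5 cuts → 6 fragments:
  1–35 → 35 bp
  36–50 → 15 bp
  51–59 → 9 bp
  60–66 → 7 bp
  67–90 → 24 bp
  91–98 → 8 bp
Sorted largest to smallest: 35, 24, 15, 9, 8, 7 bp.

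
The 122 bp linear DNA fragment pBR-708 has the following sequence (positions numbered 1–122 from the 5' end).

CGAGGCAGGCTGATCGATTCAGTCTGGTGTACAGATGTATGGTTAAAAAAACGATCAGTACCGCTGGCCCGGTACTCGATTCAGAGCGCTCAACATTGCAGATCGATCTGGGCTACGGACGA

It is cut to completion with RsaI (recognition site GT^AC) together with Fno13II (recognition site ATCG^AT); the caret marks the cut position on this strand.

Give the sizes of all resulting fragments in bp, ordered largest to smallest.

32, 29, 17, 16, 14, 14 bp

RsaI sites (GTAC) start at positions 29, 58, 72.
RsaI cuts after base 2 of each site, so after positions 30, 59, 73.
Fno13II sites (ATCGAT) start at positions 13, 102.
Fno13II cuts after base 4 of each site, so after positions 16, 105.
Combined cut positions: 16, 30, 59, 73, 105.
Linear molecule, 5 cuts → 6 fragments:
  1–16 → 16 bp
  17–30 → 14 bp
  31–59 → 29 bp
  60–73 → 14 bp
  74–105 → 32 bp
  106–122 → 17 bp
Sorted largest to smallest: 32, 29, 17, 16, 14, 14 bp.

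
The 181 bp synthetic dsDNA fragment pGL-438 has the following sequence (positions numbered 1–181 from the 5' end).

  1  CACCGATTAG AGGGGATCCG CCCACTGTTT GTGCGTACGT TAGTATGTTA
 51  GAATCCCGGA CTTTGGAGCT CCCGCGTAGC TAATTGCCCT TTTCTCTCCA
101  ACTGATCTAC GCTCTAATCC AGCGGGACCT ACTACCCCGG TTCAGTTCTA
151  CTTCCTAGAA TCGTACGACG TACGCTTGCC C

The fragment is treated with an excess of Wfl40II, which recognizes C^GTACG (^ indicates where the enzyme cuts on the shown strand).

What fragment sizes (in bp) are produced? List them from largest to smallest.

128, 34, 12, 7 bp

Wfl40II sites (CGTACG) start at positions 34, 162, 169.
Wfl40II cuts after the first base of each site, so after positions 34, 162, 169.
Linear molecule, 3 cuts → 4 fragments:
  1–34 → 34 bp
  35–162 → 128 bp
  163–169 → 7 bp
  170–181 → 12 bp
Sorted largest to smallest: 128, 34, 12, 7 bp.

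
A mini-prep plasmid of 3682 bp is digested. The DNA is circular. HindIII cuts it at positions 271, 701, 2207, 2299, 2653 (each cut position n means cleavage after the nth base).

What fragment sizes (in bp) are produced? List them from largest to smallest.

Circular molecule, 5 cuts → 5 fragments:
  701 − 271 = 430 bp
  2207 − 701 = 1506 bp
  2299 − 2207 = 92 bp
  2653 − 2299 = 354 bp
  wrap: 3682 − 2653 + 271 = 1300 bp
Sorted largest to smallest: 1506, 1300, 430, 354, 92 bp.

1506, 1300, 430, 354, 92 bp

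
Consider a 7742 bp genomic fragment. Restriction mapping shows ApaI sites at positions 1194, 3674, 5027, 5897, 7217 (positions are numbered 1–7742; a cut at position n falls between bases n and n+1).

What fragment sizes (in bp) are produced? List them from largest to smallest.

Linear molecule, 5 cuts → 6 fragments:
  1194 − 0 = 1194 bp
  3674 − 1194 = 2480 bp
  5027 − 3674 = 1353 bp
  5897 − 5027 = 870 bp
  7217 − 5897 = 1320 bp
  7742 − 7217 = 525 bp
Sorted largest to smallest: 2480, 1353, 1320, 1194, 870, 525 bp.

2480, 1353, 1320, 1194, 870, 525 bp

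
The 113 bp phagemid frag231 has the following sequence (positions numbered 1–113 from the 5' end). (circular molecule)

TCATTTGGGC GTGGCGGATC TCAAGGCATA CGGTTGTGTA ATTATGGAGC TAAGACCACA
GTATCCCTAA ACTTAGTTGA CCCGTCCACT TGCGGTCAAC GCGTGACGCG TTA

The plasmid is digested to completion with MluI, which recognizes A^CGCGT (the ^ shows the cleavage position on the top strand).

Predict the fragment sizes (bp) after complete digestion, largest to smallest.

MluI sites (ACGCGT) start at positions 99, 106.
MluI cuts after the first base of each site, so after positions 99, 106.
Circular molecule, 2 cuts → 2 fragments:
  100–106 → 7 bp
  107–113 then 1–99 → 7 + 99 = 106 bp
Sorted largest to smallest: 106, 7 bp.

106, 7 bp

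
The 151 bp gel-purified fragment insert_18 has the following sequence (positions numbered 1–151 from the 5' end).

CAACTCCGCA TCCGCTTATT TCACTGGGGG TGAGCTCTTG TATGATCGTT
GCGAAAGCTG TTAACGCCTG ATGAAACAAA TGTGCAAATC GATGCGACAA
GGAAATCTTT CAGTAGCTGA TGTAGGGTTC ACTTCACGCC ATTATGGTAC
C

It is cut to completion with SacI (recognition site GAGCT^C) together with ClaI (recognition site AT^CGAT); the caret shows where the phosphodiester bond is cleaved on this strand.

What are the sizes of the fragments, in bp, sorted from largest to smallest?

62, 53, 36 bp

The SacI site (GAGCTC) starts at position 32.
SacI cuts after base 5 of each site (before the last base), so after position 36.
The ClaI site (ATCGAT) starts at position 88.
ClaI cuts after base 2 of each site, so after position 89.
Combined cut positions: 36, 89.
Linear molecule, 2 cuts → 3 fragments:
  1–36 → 36 bp
  37–89 → 53 bp
  90–151 → 62 bp
Sorted largest to smallest: 62, 53, 36 bp.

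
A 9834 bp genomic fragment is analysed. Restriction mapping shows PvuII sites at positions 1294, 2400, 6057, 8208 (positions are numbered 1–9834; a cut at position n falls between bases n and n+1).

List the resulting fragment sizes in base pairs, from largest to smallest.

Linear molecule, 4 cuts → 5 fragments:
  1294 − 0 = 1294 bp
  2400 − 1294 = 1106 bp
  6057 − 2400 = 3657 bp
  8208 − 6057 = 2151 bp
  9834 − 8208 = 1626 bp
Sorted largest to smallest: 3657, 2151, 1626, 1294, 1106 bp.

3657, 2151, 1626, 1294, 1106 bp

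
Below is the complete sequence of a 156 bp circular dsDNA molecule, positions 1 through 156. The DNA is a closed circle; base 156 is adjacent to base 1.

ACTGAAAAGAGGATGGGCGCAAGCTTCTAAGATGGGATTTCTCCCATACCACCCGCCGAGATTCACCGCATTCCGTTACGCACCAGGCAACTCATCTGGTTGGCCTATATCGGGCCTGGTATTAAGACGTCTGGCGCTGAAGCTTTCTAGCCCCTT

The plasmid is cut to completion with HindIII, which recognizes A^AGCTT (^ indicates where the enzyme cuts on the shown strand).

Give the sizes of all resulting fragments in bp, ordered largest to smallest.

119, 37 bp

HindIII sites (AAGCTT) start at positions 21, 140.
HindIII cuts after the first base of each site, so after positions 21, 140.
Circular molecule, 2 cuts → 2 fragments:
  22–140 → 119 bp
  141–156 then 1–21 → 16 + 21 = 37 bp
Sorted largest to smallest: 119, 37 bp.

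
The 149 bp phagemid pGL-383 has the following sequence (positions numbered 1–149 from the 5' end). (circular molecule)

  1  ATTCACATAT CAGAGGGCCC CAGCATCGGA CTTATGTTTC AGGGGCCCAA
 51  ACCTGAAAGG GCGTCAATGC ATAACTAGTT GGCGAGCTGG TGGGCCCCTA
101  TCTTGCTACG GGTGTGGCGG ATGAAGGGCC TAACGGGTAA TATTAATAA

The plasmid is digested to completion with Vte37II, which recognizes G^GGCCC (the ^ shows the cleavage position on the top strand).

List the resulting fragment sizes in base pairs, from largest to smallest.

Vte37II sites (GGGCCC) start at positions 15, 43, 92.
Vte37II cuts after the first base of each site, so after positions 15, 43, 92.
Circular molecule, 3 cuts → 3 fragments:
  16–43 → 28 bp
  44–92 → 49 bp
  93–149 then 1–15 → 57 + 15 = 72 bp
Sorted largest to smallest: 72, 49, 28 bp.

72, 49, 28 bp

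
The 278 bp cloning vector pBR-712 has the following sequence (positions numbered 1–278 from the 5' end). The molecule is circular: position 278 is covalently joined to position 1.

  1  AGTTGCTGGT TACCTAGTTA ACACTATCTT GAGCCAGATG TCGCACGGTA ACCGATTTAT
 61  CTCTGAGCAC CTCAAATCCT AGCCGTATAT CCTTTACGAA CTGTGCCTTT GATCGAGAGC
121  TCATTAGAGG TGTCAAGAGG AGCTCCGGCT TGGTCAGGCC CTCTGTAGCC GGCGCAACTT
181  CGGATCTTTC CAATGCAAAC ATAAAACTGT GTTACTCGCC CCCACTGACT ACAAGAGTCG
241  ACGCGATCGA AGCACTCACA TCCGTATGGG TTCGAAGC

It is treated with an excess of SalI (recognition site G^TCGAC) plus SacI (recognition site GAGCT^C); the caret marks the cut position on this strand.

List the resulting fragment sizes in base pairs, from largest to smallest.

162, 93, 23 bp

The SalI site (GTCGAC) starts at position 237.
SalI cuts after the first base of each site, so after position 237.
SacI sites (GAGCTC) start at positions 117, 140.
SacI cuts after base 5 of each site (before the last base), so after positions 121, 144.
Combined cut positions: 121, 144, 237.
Circular molecule, 3 cuts → 3 fragments:
  122–144 → 23 bp
  145–237 → 93 bp
  238–278 then 1–121 → 41 + 121 = 162 bp
Sorted largest to smallest: 162, 93, 23 bp.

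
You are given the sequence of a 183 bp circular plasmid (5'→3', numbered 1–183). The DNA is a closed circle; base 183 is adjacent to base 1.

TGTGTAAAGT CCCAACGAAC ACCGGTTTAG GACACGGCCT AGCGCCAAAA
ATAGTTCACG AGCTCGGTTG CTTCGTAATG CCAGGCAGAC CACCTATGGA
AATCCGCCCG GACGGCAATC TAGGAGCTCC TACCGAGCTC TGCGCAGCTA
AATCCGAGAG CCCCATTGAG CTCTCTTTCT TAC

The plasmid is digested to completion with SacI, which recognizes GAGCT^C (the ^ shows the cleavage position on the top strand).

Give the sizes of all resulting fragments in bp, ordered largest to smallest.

75, 64, 33, 11 bp

SacI sites (GAGCTC) start at positions 60, 124, 135, 168.
SacI cuts after base 5 of each site (before the last base), so after positions 64, 128, 139, 172.
Circular molecule, 4 cuts → 4 fragments:
  65–128 → 64 bp
  129–139 → 11 bp
  140–172 → 33 bp
  173–183 then 1–64 → 11 + 64 = 75 bp
Sorted largest to smallest: 75, 64, 33, 11 bp.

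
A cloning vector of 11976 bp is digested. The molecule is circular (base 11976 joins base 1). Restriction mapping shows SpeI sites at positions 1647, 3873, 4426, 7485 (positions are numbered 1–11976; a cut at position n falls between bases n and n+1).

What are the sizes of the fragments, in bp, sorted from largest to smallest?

6138, 3059, 2226, 553 bp

Circular molecule, 4 cuts → 4 fragments:
  3873 − 1647 = 2226 bp
  4426 − 3873 = 553 bp
  7485 − 4426 = 3059 bp
  wrap: 11976 − 7485 + 1647 = 6138 bp
Sorted largest to smallest: 6138, 3059, 2226, 553 bp.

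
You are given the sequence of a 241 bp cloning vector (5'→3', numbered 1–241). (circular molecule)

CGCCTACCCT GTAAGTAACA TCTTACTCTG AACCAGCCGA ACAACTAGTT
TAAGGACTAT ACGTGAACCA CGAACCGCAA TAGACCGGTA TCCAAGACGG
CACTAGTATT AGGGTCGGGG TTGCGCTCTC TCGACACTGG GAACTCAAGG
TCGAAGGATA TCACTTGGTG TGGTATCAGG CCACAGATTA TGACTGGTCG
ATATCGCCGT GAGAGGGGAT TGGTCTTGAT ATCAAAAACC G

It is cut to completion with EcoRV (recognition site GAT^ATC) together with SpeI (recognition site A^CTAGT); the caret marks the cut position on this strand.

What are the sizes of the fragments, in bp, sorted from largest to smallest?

EcoRV sites (GATATC) start at positions 157, 200, 228.
EcoRV cuts after base 3 of each site, so after positions 159, 202, 230.
SpeI sites (ACTAGT) start at positions 44, 102.
SpeI cuts after the first base of each site, so after positions 44, 102.
Combined cut positions: 44, 102, 159, 202, 230.
Circular molecule, 5 cuts → 5 fragments:
  45–102 → 58 bp
  103–159 → 57 bp
  160–202 → 43 bp
  203–230 → 28 bp
  231–241 then 1–44 → 11 + 44 = 55 bp
Sorted largest to smallest: 58, 57, 55, 43, 28 bp.

58, 57, 55, 43, 28 bp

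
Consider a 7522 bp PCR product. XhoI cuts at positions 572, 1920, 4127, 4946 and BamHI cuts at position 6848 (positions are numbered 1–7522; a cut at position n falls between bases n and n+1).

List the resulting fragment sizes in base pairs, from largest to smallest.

Combined cut positions (sorted): 572, 1920, 4127, 4946, 6848.
Linear molecule, 5 cuts → 6 fragments:
  572 − 0 = 572 bp
  1920 − 572 = 1348 bp
  4127 − 1920 = 2207 bp
  4946 − 4127 = 819 bp
  6848 − 4946 = 1902 bp
  7522 − 6848 = 674 bp
Sorted largest to smallest: 2207, 1902, 1348, 819, 674, 572 bp.

2207, 1902, 1348, 819, 674, 572 bp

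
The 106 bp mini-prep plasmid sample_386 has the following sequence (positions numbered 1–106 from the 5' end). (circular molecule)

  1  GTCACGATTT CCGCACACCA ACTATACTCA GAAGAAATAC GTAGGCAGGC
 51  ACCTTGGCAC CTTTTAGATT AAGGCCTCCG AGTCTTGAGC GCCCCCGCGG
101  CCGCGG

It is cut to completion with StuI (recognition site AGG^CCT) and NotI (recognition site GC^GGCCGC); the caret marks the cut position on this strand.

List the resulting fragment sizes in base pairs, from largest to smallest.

82, 24 bp

The StuI site (AGGCCT) starts at position 72.
StuI cuts after base 3 of each site, so after position 74.
The NotI site (GCGGCCGC) starts at position 97.
NotI cuts after base 2 of each site, so after position 98.
Combined cut positions: 74, 98.
Circular molecule, 2 cuts → 2 fragments:
  75–98 → 24 bp
  99–106 then 1–74 → 8 + 74 = 82 bp
Sorted largest to smallest: 82, 24 bp.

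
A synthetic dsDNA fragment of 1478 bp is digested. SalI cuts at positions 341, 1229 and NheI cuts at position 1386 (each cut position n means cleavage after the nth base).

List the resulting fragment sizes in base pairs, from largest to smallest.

888, 341, 157, 92 bp

Combined cut positions (sorted): 341, 1229, 1386.
Linear molecule, 3 cuts → 4 fragments:
  341 − 0 = 341 bp
  1229 − 341 = 888 bp
  1386 − 1229 = 157 bp
  1478 − 1386 = 92 bp
Sorted largest to smallest: 888, 341, 157, 92 bp.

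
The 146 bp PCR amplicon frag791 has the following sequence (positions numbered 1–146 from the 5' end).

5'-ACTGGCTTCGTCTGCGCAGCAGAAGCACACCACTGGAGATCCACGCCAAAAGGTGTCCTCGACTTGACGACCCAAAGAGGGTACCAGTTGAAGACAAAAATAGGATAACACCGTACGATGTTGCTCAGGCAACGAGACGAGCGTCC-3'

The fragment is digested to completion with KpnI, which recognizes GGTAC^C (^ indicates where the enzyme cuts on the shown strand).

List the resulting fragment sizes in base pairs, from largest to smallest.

84, 62 bp

The KpnI site (GGTACC) starts at position 80.
KpnI cuts after base 5 of each site (before the last base), so after position 84.
Linear molecule, 1 cut → 2 fragments:
  1–84 → 84 bp
  85–146 → 62 bp
Sorted largest to smallest: 84, 62 bp.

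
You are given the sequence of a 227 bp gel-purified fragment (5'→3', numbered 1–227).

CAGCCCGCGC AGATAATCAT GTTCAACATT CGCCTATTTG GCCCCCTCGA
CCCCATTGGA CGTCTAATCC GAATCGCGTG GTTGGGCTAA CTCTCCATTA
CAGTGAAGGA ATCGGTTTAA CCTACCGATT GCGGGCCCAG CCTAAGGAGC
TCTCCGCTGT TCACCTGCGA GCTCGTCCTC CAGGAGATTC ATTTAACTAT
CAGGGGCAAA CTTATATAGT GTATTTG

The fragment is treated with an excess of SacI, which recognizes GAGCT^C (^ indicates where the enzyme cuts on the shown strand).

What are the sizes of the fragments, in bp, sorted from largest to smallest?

SacI sites (GAGCTC) start at positions 147, 169.
SacI cuts after base 5 of each site (before the last base), so after positions 151, 173.
Linear molecule, 2 cuts → 3 fragments:
  1–151 → 151 bp
  152–173 → 22 bp
  174–227 → 54 bp
Sorted largest to smallest: 151, 54, 22 bp.

151, 54, 22 bp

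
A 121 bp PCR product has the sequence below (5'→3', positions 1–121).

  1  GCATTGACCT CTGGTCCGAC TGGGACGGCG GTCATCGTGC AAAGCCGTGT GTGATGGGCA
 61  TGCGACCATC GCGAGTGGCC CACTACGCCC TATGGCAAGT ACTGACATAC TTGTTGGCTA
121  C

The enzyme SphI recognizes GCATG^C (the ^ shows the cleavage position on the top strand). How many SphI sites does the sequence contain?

1

GCATGC occurs starting at position 58.
SphI cuts at 1 site.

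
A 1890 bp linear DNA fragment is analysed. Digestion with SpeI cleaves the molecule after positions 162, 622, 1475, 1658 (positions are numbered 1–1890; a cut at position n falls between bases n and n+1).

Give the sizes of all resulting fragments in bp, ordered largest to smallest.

853, 460, 232, 183, 162 bp

Linear molecule, 4 cuts → 5 fragments:
  162 − 0 = 162 bp
  622 − 162 = 460 bp
  1475 − 622 = 853 bp
  1658 − 1475 = 183 bp
  1890 − 1658 = 232 bp
Sorted largest to smallest: 853, 460, 232, 183, 162 bp.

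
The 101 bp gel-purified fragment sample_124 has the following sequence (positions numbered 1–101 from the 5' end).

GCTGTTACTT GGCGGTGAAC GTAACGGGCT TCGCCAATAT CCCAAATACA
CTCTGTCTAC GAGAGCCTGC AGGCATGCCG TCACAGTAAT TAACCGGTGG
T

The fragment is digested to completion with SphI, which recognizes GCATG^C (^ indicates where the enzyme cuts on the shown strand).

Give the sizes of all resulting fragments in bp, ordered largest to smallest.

The SphI site (GCATGC) starts at position 73.
SphI cuts after base 5 of each site (before the last base), so after position 77.
Linear molecule, 1 cut → 2 fragments:
  1–77 → 77 bp
  78–101 → 24 bp
Sorted largest to smallest: 77, 24 bp.

77, 24 bp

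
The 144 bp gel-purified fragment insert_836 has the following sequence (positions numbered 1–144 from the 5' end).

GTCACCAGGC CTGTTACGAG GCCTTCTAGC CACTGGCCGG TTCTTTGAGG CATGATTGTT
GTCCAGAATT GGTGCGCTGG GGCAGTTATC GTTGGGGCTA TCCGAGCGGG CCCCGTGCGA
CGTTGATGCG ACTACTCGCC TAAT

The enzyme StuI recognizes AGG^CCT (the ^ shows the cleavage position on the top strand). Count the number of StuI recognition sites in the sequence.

AGGCCT occurs starting at positions 7, 19.
StuI cuts at 2 sites.

2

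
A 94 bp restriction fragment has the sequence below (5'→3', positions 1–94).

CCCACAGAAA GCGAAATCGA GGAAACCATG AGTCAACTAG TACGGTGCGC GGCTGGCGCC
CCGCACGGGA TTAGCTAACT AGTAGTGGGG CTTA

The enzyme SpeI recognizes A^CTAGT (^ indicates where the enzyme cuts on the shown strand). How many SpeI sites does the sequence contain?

ACTAGT occurs starting at positions 36, 78.
SpeI cuts at 2 sites.

2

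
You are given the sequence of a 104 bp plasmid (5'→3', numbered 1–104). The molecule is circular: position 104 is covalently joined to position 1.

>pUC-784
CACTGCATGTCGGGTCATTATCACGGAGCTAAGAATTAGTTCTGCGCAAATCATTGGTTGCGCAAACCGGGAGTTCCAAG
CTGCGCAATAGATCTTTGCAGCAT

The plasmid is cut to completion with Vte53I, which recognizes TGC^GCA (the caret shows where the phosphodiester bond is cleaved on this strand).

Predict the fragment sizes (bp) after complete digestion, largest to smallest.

Vte53I sites (TGCGCA) start at positions 43, 59, 82.
Vte53I cuts after base 3 of each site, so after positions 45, 61, 84.
Circular molecule, 3 cuts → 3 fragments:
  46–61 → 16 bp
  62–84 → 23 bp
  85–104 then 1–45 → 20 + 45 = 65 bp
Sorted largest to smallest: 65, 23, 16 bp.

65, 23, 16 bp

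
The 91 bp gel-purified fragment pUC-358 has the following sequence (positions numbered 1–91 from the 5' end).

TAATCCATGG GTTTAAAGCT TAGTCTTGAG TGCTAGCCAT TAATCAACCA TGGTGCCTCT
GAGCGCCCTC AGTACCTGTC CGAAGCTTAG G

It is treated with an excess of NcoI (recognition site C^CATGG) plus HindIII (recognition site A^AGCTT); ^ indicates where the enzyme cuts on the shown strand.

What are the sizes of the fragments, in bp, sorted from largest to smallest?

35, 32, 11, 8, 5 bp

NcoI sites (CCATGG) start at positions 5, 48.
NcoI cuts after the first base of each site, so after positions 5, 48.
HindIII sites (AAGCTT) start at positions 16, 83.
HindIII cuts after the first base of each site, so after positions 16, 83.
Combined cut positions: 5, 16, 48, 83.
Linear molecule, 4 cuts → 5 fragments:
  1–5 → 5 bp
  6–16 → 11 bp
  17–48 → 32 bp
  49–83 → 35 bp
  84–91 → 8 bp
Sorted largest to smallest: 35, 32, 11, 8, 5 bp.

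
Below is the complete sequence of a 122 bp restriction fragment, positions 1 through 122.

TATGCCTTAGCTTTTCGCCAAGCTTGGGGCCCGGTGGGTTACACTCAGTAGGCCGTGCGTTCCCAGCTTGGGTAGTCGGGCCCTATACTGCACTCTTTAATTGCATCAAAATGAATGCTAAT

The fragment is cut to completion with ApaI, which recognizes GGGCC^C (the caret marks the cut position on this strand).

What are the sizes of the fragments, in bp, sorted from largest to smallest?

ApaI sites (GGGCCC) start at positions 27, 78.
ApaI cuts after base 5 of each site (before the last base), so after positions 31, 82.
Linear molecule, 2 cuts → 3 fragments:
  1–31 → 31 bp
  32–82 → 51 bp
  83–122 → 40 bp
Sorted largest to smallest: 51, 40, 31 bp.

51, 40, 31 bp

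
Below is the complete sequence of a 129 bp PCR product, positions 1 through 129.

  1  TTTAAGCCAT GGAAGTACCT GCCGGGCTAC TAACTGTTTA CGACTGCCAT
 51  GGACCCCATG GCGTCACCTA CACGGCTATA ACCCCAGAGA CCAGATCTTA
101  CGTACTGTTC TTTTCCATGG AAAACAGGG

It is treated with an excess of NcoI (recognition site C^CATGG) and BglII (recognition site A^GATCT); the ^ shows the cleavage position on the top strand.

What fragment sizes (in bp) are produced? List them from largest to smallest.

NcoI sites (CCATGG) start at positions 7, 47, 56, 115.
NcoI cuts after the first base of each site, so after positions 7, 47, 56, 115.
The BglII site (AGATCT) starts at position 93.
BglII cuts after the first base of each site, so after position 93.
Combined cut positions: 7, 47, 56, 93, 115.
Linear molecule, 5 cuts → 6 fragments:
  1–7 → 7 bp
  8–47 → 40 bp
  48–56 → 9 bp
  57–93 → 37 bp
  94–115 → 22 bp
  116–129 → 14 bp
Sorted largest to smallest: 40, 37, 22, 14, 9, 7 bp.

40, 37, 22, 14, 9, 7 bp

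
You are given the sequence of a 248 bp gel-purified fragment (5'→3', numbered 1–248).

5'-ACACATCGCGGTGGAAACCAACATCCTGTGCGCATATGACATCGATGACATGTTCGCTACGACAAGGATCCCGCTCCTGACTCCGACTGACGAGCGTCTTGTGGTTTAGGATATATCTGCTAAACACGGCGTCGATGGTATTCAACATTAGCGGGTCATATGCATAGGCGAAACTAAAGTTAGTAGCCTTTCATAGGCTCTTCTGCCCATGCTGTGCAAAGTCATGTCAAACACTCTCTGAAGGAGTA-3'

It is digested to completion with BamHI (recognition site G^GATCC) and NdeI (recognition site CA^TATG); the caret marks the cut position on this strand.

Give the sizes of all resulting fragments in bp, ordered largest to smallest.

92, 90, 34, 32 bp

The BamHI site (GGATCC) starts at position 66.
BamHI cuts after the first base of each site, so after position 66.
NdeI sites (CATATG) start at positions 33, 157.
NdeI cuts after base 2 of each site, so after positions 34, 158.
Combined cut positions: 34, 66, 158.
Linear molecule, 3 cuts → 4 fragments:
  1–34 → 34 bp
  35–66 → 32 bp
  67–158 → 92 bp
  159–248 → 90 bp
Sorted largest to smallest: 92, 90, 34, 32 bp.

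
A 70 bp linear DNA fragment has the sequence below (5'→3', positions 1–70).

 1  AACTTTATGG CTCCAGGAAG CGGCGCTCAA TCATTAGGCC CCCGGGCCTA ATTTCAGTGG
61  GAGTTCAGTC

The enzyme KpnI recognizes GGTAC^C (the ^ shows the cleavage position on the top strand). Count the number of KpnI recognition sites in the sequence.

0

No occurrence of GGTACC is present in the sequence.
KpnI does not cut: 0 sites.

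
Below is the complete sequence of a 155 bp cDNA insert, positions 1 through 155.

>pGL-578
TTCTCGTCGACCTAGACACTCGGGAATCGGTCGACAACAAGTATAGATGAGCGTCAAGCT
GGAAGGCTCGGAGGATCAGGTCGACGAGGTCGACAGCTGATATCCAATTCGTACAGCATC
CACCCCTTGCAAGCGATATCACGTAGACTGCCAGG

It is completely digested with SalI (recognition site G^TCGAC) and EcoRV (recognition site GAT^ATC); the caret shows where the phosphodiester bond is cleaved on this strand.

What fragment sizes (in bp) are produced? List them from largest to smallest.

50, 36, 24, 18, 12, 9, 6 bp

SalI sites (GTCGAC) start at positions 6, 30, 80, 89.
SalI cuts after the first base of each site, so after positions 6, 30, 80, 89.
EcoRV sites (GATATC) start at positions 99, 135.
EcoRV cuts after base 3 of each site, so after positions 101, 137.
Combined cut positions: 6, 30, 80, 89, 101, 137.
Linear molecule, 6 cuts → 7 fragments:
  1–6 → 6 bp
  7–30 → 24 bp
  31–80 → 50 bp
  81–89 → 9 bp
  90–101 → 12 bp
  102–137 → 36 bp
  138–155 → 18 bp
Sorted largest to smallest: 50, 36, 24, 18, 12, 9, 6 bp.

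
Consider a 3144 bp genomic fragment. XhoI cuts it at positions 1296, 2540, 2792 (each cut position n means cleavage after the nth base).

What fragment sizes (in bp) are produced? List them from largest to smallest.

1296, 1244, 352, 252 bp

Linear molecule, 3 cuts → 4 fragments:
  1296 − 0 = 1296 bp
  2540 − 1296 = 1244 bp
  2792 − 2540 = 252 bp
  3144 − 2792 = 352 bp
Sorted largest to smallest: 1296, 1244, 352, 252 bp.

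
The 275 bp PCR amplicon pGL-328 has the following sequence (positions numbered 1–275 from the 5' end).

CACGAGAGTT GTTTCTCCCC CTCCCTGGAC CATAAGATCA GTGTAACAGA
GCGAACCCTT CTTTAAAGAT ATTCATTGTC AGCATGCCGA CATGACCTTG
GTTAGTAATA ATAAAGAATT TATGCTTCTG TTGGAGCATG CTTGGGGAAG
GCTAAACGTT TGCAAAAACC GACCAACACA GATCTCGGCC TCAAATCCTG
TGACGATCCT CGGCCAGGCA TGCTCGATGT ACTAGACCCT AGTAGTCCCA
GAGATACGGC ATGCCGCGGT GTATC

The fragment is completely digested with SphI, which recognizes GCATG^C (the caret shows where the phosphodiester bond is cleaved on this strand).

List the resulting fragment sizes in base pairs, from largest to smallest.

86, 82, 54, 41, 12 bp

SphI sites (GCATGC) start at positions 82, 136, 218, 259.
SphI cuts after base 5 of each site (before the last base), so after positions 86, 140, 222, 263.
Linear molecule, 4 cuts → 5 fragments:
  1–86 → 86 bp
  87–140 → 54 bp
  141–222 → 82 bp
  223–263 → 41 bp
  264–275 → 12 bp
Sorted largest to smallest: 86, 82, 54, 41, 12 bp.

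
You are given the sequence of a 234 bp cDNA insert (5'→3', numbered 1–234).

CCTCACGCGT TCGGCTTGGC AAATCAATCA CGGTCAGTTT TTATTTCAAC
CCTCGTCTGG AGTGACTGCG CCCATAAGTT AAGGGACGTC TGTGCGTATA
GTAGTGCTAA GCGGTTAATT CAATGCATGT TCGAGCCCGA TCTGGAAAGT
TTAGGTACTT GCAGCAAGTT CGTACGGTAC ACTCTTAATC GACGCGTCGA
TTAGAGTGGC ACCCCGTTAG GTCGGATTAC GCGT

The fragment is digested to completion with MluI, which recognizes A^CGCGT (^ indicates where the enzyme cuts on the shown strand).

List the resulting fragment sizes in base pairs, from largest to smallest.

MluI sites (ACGCGT) start at positions 5, 192, 229.
MluI cuts after the first base of each site, so after positions 5, 192, 229.
Linear molecule, 3 cuts → 4 fragments:
  1–5 → 5 bp
  6–192 → 187 bp
  193–229 → 37 bp
  230–234 → 5 bp
Sorted largest to smallest: 187, 37, 5, 5 bp.

187, 37, 5, 5 bp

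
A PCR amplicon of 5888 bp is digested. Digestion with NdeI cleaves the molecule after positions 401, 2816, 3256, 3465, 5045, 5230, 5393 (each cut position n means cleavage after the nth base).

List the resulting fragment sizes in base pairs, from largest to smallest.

Linear molecule, 7 cuts → 8 fragments:
  401 − 0 = 401 bp
  2816 − 401 = 2415 bp
  3256 − 2816 = 440 bp
  3465 − 3256 = 209 bp
  5045 − 3465 = 1580 bp
  5230 − 5045 = 185 bp
  5393 − 5230 = 163 bp
  5888 − 5393 = 495 bp
Sorted largest to smallest: 2415, 1580, 495, 440, 401, 209, 185, 163 bp.

2415, 1580, 495, 440, 401, 209, 185, 163 bp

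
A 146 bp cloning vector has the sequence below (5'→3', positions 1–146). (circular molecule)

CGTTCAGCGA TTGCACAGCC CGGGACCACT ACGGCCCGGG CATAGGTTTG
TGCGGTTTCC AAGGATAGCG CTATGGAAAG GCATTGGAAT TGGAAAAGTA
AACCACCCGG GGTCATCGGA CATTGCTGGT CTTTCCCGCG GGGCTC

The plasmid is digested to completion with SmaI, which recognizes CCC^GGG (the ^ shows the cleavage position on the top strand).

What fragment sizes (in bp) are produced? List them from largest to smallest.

71, 59, 16 bp

SmaI sites (CCCGGG) start at positions 19, 35, 106.
SmaI cuts after base 3 of each site, so after positions 21, 37, 108.
Circular molecule, 3 cuts → 3 fragments:
  22–37 → 16 bp
  38–108 → 71 bp
  109–146 then 1–21 → 38 + 21 = 59 bp
Sorted largest to smallest: 71, 59, 16 bp.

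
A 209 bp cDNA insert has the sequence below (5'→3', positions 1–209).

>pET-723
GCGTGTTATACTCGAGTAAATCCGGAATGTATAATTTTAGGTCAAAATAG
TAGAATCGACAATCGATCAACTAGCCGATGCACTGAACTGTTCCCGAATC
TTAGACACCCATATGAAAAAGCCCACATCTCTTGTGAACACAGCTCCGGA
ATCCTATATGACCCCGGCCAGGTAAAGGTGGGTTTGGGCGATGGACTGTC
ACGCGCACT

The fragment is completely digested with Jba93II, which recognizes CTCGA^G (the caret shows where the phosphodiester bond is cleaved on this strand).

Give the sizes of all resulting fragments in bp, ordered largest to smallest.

The Jba93II site (CTCGAG) starts at position 11.
Jba93II cuts after base 5 of each site (before the last base), so after position 15.
Linear molecule, 1 cut → 2 fragments:
  1–15 → 15 bp
  16–209 → 194 bp
Sorted largest to smallest: 194, 15 bp.

194, 15 bp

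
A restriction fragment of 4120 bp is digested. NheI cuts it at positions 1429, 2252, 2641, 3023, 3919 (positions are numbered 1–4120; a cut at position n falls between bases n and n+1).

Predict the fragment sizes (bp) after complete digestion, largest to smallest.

1429, 896, 823, 389, 382, 201 bp

Linear molecule, 5 cuts → 6 fragments:
  1429 − 0 = 1429 bp
  2252 − 1429 = 823 bp
  2641 − 2252 = 389 bp
  3023 − 2641 = 382 bp
  3919 − 3023 = 896 bp
  4120 − 3919 = 201 bp
Sorted largest to smallest: 1429, 896, 823, 389, 382, 201 bp.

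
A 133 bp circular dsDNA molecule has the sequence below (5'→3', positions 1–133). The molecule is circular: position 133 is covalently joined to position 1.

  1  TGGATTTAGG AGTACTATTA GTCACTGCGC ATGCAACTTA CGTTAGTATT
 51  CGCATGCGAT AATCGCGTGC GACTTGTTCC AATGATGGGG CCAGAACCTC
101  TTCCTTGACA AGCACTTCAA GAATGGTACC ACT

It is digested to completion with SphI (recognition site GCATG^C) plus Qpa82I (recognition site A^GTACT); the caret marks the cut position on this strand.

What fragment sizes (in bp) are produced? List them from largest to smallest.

SphI sites (GCATGC) start at positions 29, 52.
SphI cuts after base 5 of each site (before the last base), so after positions 33, 56.
The Qpa82I site (AGTACT) starts at position 11.
Qpa82I cuts after the first base of each site, so after position 11.
Combined cut positions: 11, 33, 56.
Circular molecule, 3 cuts → 3 fragments:
  12–33 → 22 bp
  34–56 → 23 bp
  57–133 then 1–11 → 77 + 11 = 88 bp
Sorted largest to smallest: 88, 23, 22 bp.

88, 23, 22 bp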